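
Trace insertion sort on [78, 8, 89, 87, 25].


Initial: [78, 8, 89, 87, 25]
Insert 8: [8, 78, 89, 87, 25]
Insert 89: [8, 78, 89, 87, 25]
Insert 87: [8, 78, 87, 89, 25]
Insert 25: [8, 25, 78, 87, 89]

Sorted: [8, 25, 78, 87, 89]


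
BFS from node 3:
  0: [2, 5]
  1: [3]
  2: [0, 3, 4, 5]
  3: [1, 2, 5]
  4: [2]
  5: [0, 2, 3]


Visit 3, enqueue [1, 2, 5]
Visit 1, enqueue []
Visit 2, enqueue [0, 4]
Visit 5, enqueue []
Visit 0, enqueue []
Visit 4, enqueue []

BFS order: [3, 1, 2, 5, 0, 4]


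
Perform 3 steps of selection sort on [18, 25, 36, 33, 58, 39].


Initial: [18, 25, 36, 33, 58, 39]
Step 1: min=18 at 0
  Swap: [18, 25, 36, 33, 58, 39]
Step 2: min=25 at 1
  Swap: [18, 25, 36, 33, 58, 39]
Step 3: min=33 at 3
  Swap: [18, 25, 33, 36, 58, 39]

After 3 steps: [18, 25, 33, 36, 58, 39]


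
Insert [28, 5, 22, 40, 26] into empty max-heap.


Insert 28: [28]
Insert 5: [28, 5]
Insert 22: [28, 5, 22]
Insert 40: [40, 28, 22, 5]
Insert 26: [40, 28, 22, 5, 26]

Final heap: [40, 28, 22, 5, 26]


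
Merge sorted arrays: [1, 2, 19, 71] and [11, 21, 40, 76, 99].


Take 1 from A
Take 2 from A
Take 11 from B
Take 19 from A
Take 21 from B
Take 40 from B
Take 71 from A

Merged: [1, 2, 11, 19, 21, 40, 71, 76, 99]


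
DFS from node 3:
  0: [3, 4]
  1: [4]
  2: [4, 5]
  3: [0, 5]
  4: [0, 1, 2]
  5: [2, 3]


Visit 3, push [5, 0]
Visit 0, push [4]
Visit 4, push [2, 1]
Visit 1, push []
Visit 2, push [5]
Visit 5, push []

DFS order: [3, 0, 4, 1, 2, 5]


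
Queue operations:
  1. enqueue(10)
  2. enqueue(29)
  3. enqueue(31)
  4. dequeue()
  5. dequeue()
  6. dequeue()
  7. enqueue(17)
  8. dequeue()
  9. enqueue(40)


enqueue(10) -> [10]
enqueue(29) -> [10, 29]
enqueue(31) -> [10, 29, 31]
dequeue()->10, [29, 31]
dequeue()->29, [31]
dequeue()->31, []
enqueue(17) -> [17]
dequeue()->17, []
enqueue(40) -> [40]

Final queue: [40]


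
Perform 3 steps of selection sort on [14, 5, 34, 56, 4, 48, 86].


Initial: [14, 5, 34, 56, 4, 48, 86]
Step 1: min=4 at 4
  Swap: [4, 5, 34, 56, 14, 48, 86]
Step 2: min=5 at 1
  Swap: [4, 5, 34, 56, 14, 48, 86]
Step 3: min=14 at 4
  Swap: [4, 5, 14, 56, 34, 48, 86]

After 3 steps: [4, 5, 14, 56, 34, 48, 86]


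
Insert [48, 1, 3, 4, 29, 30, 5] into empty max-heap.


Insert 48: [48]
Insert 1: [48, 1]
Insert 3: [48, 1, 3]
Insert 4: [48, 4, 3, 1]
Insert 29: [48, 29, 3, 1, 4]
Insert 30: [48, 29, 30, 1, 4, 3]
Insert 5: [48, 29, 30, 1, 4, 3, 5]

Final heap: [48, 29, 30, 1, 4, 3, 5]


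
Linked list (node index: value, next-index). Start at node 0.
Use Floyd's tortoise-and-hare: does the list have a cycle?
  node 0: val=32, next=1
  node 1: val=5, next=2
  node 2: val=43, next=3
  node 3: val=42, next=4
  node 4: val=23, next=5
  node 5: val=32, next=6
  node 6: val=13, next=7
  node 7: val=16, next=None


Floyd's tortoise (slow, +1) and hare (fast, +2):
  init: slow=0, fast=0
  step 1: slow=1, fast=2
  step 2: slow=2, fast=4
  step 3: slow=3, fast=6
  step 4: fast 6->7->None, no cycle

Cycle: no


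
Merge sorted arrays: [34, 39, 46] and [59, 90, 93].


Take 34 from A
Take 39 from A
Take 46 from A

Merged: [34, 39, 46, 59, 90, 93]


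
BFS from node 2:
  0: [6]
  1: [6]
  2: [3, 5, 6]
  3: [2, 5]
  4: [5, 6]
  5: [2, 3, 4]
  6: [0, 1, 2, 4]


Visit 2, enqueue [3, 5, 6]
Visit 3, enqueue []
Visit 5, enqueue [4]
Visit 6, enqueue [0, 1]
Visit 4, enqueue []
Visit 0, enqueue []
Visit 1, enqueue []

BFS order: [2, 3, 5, 6, 4, 0, 1]


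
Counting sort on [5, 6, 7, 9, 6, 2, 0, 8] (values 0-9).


Input: [5, 6, 7, 9, 6, 2, 0, 8]
Counts: [1, 0, 1, 0, 0, 1, 2, 1, 1, 1]

Sorted: [0, 2, 5, 6, 6, 7, 8, 9]


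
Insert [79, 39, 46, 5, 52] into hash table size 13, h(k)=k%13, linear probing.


Insert 79: h=1 -> slot 1
Insert 39: h=0 -> slot 0
Insert 46: h=7 -> slot 7
Insert 5: h=5 -> slot 5
Insert 52: h=0, 2 probes -> slot 2

Table: [39, 79, 52, None, None, 5, None, 46, None, None, None, None, None]


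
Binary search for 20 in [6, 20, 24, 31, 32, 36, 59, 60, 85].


Step 1: lo=0, hi=8, mid=4, val=32
Step 2: lo=0, hi=3, mid=1, val=20

Found at index 1


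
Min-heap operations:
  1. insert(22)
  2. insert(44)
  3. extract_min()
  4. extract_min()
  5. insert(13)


insert(22) -> [22]
insert(44) -> [22, 44]
extract_min()->22, [44]
extract_min()->44, []
insert(13) -> [13]

Final heap: [13]


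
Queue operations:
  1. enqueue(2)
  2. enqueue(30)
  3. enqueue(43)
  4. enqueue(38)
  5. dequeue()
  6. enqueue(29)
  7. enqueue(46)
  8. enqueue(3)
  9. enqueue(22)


enqueue(2) -> [2]
enqueue(30) -> [2, 30]
enqueue(43) -> [2, 30, 43]
enqueue(38) -> [2, 30, 43, 38]
dequeue()->2, [30, 43, 38]
enqueue(29) -> [30, 43, 38, 29]
enqueue(46) -> [30, 43, 38, 29, 46]
enqueue(3) -> [30, 43, 38, 29, 46, 3]
enqueue(22) -> [30, 43, 38, 29, 46, 3, 22]

Final queue: [30, 43, 38, 29, 46, 3, 22]


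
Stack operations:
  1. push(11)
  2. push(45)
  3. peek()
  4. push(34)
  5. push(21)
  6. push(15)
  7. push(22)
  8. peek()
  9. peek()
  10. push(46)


push(11) -> [11]
push(45) -> [11, 45]
peek()->45
push(34) -> [11, 45, 34]
push(21) -> [11, 45, 34, 21]
push(15) -> [11, 45, 34, 21, 15]
push(22) -> [11, 45, 34, 21, 15, 22]
peek()->22
peek()->22
push(46) -> [11, 45, 34, 21, 15, 22, 46]

Final stack: [11, 45, 34, 21, 15, 22, 46]


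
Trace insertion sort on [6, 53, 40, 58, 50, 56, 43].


Initial: [6, 53, 40, 58, 50, 56, 43]
Insert 53: [6, 53, 40, 58, 50, 56, 43]
Insert 40: [6, 40, 53, 58, 50, 56, 43]
Insert 58: [6, 40, 53, 58, 50, 56, 43]
Insert 50: [6, 40, 50, 53, 58, 56, 43]
Insert 56: [6, 40, 50, 53, 56, 58, 43]
Insert 43: [6, 40, 43, 50, 53, 56, 58]

Sorted: [6, 40, 43, 50, 53, 56, 58]


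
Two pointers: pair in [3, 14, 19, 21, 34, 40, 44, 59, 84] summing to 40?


lo=0(3)+hi=8(84)=87
lo=0(3)+hi=7(59)=62
lo=0(3)+hi=6(44)=47
lo=0(3)+hi=5(40)=43
lo=0(3)+hi=4(34)=37
lo=1(14)+hi=4(34)=48
lo=1(14)+hi=3(21)=35
lo=2(19)+hi=3(21)=40

Yes: 19+21=40


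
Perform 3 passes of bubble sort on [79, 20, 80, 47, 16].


Initial: [79, 20, 80, 47, 16]
Pass 1: [20, 79, 47, 16, 80] (3 swaps)
Pass 2: [20, 47, 16, 79, 80] (2 swaps)
Pass 3: [20, 16, 47, 79, 80] (1 swaps)

After 3 passes: [20, 16, 47, 79, 80]


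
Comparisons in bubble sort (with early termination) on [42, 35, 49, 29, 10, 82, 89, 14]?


Algorithm: bubble sort (with early termination)
Input: [42, 35, 49, 29, 10, 82, 89, 14]
Sorted: [10, 14, 29, 35, 42, 49, 82, 89]

28


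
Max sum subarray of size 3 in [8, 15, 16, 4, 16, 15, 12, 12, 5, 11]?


[0:3]: 39
[1:4]: 35
[2:5]: 36
[3:6]: 35
[4:7]: 43
[5:8]: 39
[6:9]: 29
[7:10]: 28

Max: 43 at [4:7]


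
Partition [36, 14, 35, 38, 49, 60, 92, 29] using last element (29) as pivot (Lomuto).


Pivot: 29
  14 <= 29: swap -> [14, 36, 35, 38, 49, 60, 92, 29]
Place pivot at 1: [14, 29, 35, 38, 49, 60, 92, 36]

Partitioned: [14, 29, 35, 38, 49, 60, 92, 36]


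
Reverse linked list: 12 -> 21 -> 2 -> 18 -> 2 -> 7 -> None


Step 1: curr=12, set curr.next=prev(None) | reversed so far: 12
Step 2: curr=21, set curr.next=prev(12) | reversed so far: 21 -> 12
Step 3: curr=2, set curr.next=prev(21) | reversed so far: 2 -> 21 -> 12
Step 4: curr=18, set curr.next=prev(2) | reversed so far: 18 -> 2 -> 21 -> 12
Step 5: curr=2, set curr.next=prev(18) | reversed so far: 2 -> 18 -> 2 -> 21 -> 12
Step 6: curr=7, set curr.next=prev(2) | reversed so far: 7 -> 2 -> 18 -> 2 -> 21 -> 12

7 -> 2 -> 18 -> 2 -> 21 -> 12 -> None


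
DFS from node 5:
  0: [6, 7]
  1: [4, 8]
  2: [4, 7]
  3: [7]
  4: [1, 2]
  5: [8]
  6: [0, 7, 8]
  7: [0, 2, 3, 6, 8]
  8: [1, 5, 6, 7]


Visit 5, push [8]
Visit 8, push [7, 6, 1]
Visit 1, push [4]
Visit 4, push [2]
Visit 2, push [7]
Visit 7, push [6, 3, 0]
Visit 0, push [6]
Visit 6, push []
Visit 3, push []

DFS order: [5, 8, 1, 4, 2, 7, 0, 6, 3]


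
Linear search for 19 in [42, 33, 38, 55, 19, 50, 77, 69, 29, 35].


i=0: 42!=19
i=1: 33!=19
i=2: 38!=19
i=3: 55!=19
i=4: 19==19 found!

Found at 4, 5 comps


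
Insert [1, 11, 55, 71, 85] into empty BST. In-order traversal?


Insert 1: root
Insert 11: R from 1
Insert 55: R from 1 -> R from 11
Insert 71: R from 1 -> R from 11 -> R from 55
Insert 85: R from 1 -> R from 11 -> R from 55 -> R from 71

In-order: [1, 11, 55, 71, 85]


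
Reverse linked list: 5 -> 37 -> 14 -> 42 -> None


Step 1: curr=5, set curr.next=prev(None) | reversed so far: 5
Step 2: curr=37, set curr.next=prev(5) | reversed so far: 37 -> 5
Step 3: curr=14, set curr.next=prev(37) | reversed so far: 14 -> 37 -> 5
Step 4: curr=42, set curr.next=prev(14) | reversed so far: 42 -> 14 -> 37 -> 5

42 -> 14 -> 37 -> 5 -> None


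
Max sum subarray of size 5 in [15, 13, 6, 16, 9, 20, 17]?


[0:5]: 59
[1:6]: 64
[2:7]: 68

Max: 68 at [2:7]


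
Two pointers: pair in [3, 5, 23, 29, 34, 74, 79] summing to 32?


lo=0(3)+hi=6(79)=82
lo=0(3)+hi=5(74)=77
lo=0(3)+hi=4(34)=37
lo=0(3)+hi=3(29)=32

Yes: 3+29=32


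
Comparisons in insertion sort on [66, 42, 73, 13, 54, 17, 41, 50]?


Algorithm: insertion sort
Input: [66, 42, 73, 13, 54, 17, 41, 50]
Sorted: [13, 17, 41, 42, 50, 54, 66, 73]

22


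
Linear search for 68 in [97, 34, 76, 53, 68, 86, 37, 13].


i=0: 97!=68
i=1: 34!=68
i=2: 76!=68
i=3: 53!=68
i=4: 68==68 found!

Found at 4, 5 comps


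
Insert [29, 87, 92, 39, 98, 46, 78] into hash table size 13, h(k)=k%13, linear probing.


Insert 29: h=3 -> slot 3
Insert 87: h=9 -> slot 9
Insert 92: h=1 -> slot 1
Insert 39: h=0 -> slot 0
Insert 98: h=7 -> slot 7
Insert 46: h=7, 1 probes -> slot 8
Insert 78: h=0, 2 probes -> slot 2

Table: [39, 92, 78, 29, None, None, None, 98, 46, 87, None, None, None]


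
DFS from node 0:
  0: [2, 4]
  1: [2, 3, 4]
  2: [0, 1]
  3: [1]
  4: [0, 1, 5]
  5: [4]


Visit 0, push [4, 2]
Visit 2, push [1]
Visit 1, push [4, 3]
Visit 3, push []
Visit 4, push [5]
Visit 5, push []

DFS order: [0, 2, 1, 3, 4, 5]


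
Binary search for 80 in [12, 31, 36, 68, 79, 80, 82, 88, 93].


Step 1: lo=0, hi=8, mid=4, val=79
Step 2: lo=5, hi=8, mid=6, val=82
Step 3: lo=5, hi=5, mid=5, val=80

Found at index 5


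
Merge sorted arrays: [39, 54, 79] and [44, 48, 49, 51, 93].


Take 39 from A
Take 44 from B
Take 48 from B
Take 49 from B
Take 51 from B
Take 54 from A
Take 79 from A

Merged: [39, 44, 48, 49, 51, 54, 79, 93]


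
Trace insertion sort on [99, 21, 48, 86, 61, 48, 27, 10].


Initial: [99, 21, 48, 86, 61, 48, 27, 10]
Insert 21: [21, 99, 48, 86, 61, 48, 27, 10]
Insert 48: [21, 48, 99, 86, 61, 48, 27, 10]
Insert 86: [21, 48, 86, 99, 61, 48, 27, 10]
Insert 61: [21, 48, 61, 86, 99, 48, 27, 10]
Insert 48: [21, 48, 48, 61, 86, 99, 27, 10]
Insert 27: [21, 27, 48, 48, 61, 86, 99, 10]
Insert 10: [10, 21, 27, 48, 48, 61, 86, 99]

Sorted: [10, 21, 27, 48, 48, 61, 86, 99]


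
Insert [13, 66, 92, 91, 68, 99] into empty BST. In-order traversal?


Insert 13: root
Insert 66: R from 13
Insert 92: R from 13 -> R from 66
Insert 91: R from 13 -> R from 66 -> L from 92
Insert 68: R from 13 -> R from 66 -> L from 92 -> L from 91
Insert 99: R from 13 -> R from 66 -> R from 92

In-order: [13, 66, 68, 91, 92, 99]


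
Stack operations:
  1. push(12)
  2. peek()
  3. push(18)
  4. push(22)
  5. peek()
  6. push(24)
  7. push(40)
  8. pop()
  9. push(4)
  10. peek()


push(12) -> [12]
peek()->12
push(18) -> [12, 18]
push(22) -> [12, 18, 22]
peek()->22
push(24) -> [12, 18, 22, 24]
push(40) -> [12, 18, 22, 24, 40]
pop()->40, [12, 18, 22, 24]
push(4) -> [12, 18, 22, 24, 4]
peek()->4

Final stack: [12, 18, 22, 24, 4]


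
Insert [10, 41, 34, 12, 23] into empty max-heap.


Insert 10: [10]
Insert 41: [41, 10]
Insert 34: [41, 10, 34]
Insert 12: [41, 12, 34, 10]
Insert 23: [41, 23, 34, 10, 12]

Final heap: [41, 23, 34, 10, 12]


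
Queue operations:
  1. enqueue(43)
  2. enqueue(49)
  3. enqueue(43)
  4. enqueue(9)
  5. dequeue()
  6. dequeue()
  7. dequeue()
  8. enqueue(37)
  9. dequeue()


enqueue(43) -> [43]
enqueue(49) -> [43, 49]
enqueue(43) -> [43, 49, 43]
enqueue(9) -> [43, 49, 43, 9]
dequeue()->43, [49, 43, 9]
dequeue()->49, [43, 9]
dequeue()->43, [9]
enqueue(37) -> [9, 37]
dequeue()->9, [37]

Final queue: [37]


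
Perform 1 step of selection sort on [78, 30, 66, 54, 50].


Initial: [78, 30, 66, 54, 50]
Step 1: min=30 at 1
  Swap: [30, 78, 66, 54, 50]

After 1 step: [30, 78, 66, 54, 50]


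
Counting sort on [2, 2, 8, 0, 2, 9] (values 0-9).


Input: [2, 2, 8, 0, 2, 9]
Counts: [1, 0, 3, 0, 0, 0, 0, 0, 1, 1]

Sorted: [0, 2, 2, 2, 8, 9]


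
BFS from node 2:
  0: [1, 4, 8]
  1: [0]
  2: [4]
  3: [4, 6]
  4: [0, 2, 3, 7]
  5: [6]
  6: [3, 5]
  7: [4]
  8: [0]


Visit 2, enqueue [4]
Visit 4, enqueue [0, 3, 7]
Visit 0, enqueue [1, 8]
Visit 3, enqueue [6]
Visit 7, enqueue []
Visit 1, enqueue []
Visit 8, enqueue []
Visit 6, enqueue [5]
Visit 5, enqueue []

BFS order: [2, 4, 0, 3, 7, 1, 8, 6, 5]


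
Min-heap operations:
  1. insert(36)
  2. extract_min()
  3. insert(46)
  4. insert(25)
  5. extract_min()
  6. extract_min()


insert(36) -> [36]
extract_min()->36, []
insert(46) -> [46]
insert(25) -> [25, 46]
extract_min()->25, [46]
extract_min()->46, []

Final heap: []


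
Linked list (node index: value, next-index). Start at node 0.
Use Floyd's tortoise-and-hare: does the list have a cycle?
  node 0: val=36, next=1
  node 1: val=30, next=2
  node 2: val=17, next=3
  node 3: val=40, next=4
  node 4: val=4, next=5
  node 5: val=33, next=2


Floyd's tortoise (slow, +1) and hare (fast, +2):
  init: slow=0, fast=0
  step 1: slow=1, fast=2
  step 2: slow=2, fast=4
  step 3: slow=3, fast=2
  step 4: slow=4, fast=4
  slow == fast at node 4: cycle detected

Cycle: yes


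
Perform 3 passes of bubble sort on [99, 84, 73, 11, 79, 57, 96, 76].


Initial: [99, 84, 73, 11, 79, 57, 96, 76]
Pass 1: [84, 73, 11, 79, 57, 96, 76, 99] (7 swaps)
Pass 2: [73, 11, 79, 57, 84, 76, 96, 99] (5 swaps)
Pass 3: [11, 73, 57, 79, 76, 84, 96, 99] (3 swaps)

After 3 passes: [11, 73, 57, 79, 76, 84, 96, 99]


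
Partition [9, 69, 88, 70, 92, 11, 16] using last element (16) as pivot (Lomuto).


Pivot: 16
  9 <= 16: advance i (no swap)
  11 <= 16: swap -> [9, 11, 88, 70, 92, 69, 16]
Place pivot at 2: [9, 11, 16, 70, 92, 69, 88]

Partitioned: [9, 11, 16, 70, 92, 69, 88]


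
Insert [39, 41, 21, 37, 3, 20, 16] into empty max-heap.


Insert 39: [39]
Insert 41: [41, 39]
Insert 21: [41, 39, 21]
Insert 37: [41, 39, 21, 37]
Insert 3: [41, 39, 21, 37, 3]
Insert 20: [41, 39, 21, 37, 3, 20]
Insert 16: [41, 39, 21, 37, 3, 20, 16]

Final heap: [41, 39, 21, 37, 3, 20, 16]


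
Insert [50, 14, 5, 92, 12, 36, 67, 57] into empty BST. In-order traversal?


Insert 50: root
Insert 14: L from 50
Insert 5: L from 50 -> L from 14
Insert 92: R from 50
Insert 12: L from 50 -> L from 14 -> R from 5
Insert 36: L from 50 -> R from 14
Insert 67: R from 50 -> L from 92
Insert 57: R from 50 -> L from 92 -> L from 67

In-order: [5, 12, 14, 36, 50, 57, 67, 92]


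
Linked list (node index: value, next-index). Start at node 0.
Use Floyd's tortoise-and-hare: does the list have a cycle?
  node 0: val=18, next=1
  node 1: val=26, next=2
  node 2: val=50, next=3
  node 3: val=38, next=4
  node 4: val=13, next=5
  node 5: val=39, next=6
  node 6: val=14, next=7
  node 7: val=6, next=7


Floyd's tortoise (slow, +1) and hare (fast, +2):
  init: slow=0, fast=0
  step 1: slow=1, fast=2
  step 2: slow=2, fast=4
  step 3: slow=3, fast=6
  step 4: slow=4, fast=7
  step 5: slow=5, fast=7
  step 6: slow=6, fast=7
  step 7: slow=7, fast=7
  slow == fast at node 7: cycle detected

Cycle: yes


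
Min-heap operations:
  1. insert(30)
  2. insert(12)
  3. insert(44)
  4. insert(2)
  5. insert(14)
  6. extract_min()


insert(30) -> [30]
insert(12) -> [12, 30]
insert(44) -> [12, 30, 44]
insert(2) -> [2, 12, 44, 30]
insert(14) -> [2, 12, 44, 30, 14]
extract_min()->2, [12, 14, 44, 30]

Final heap: [12, 14, 44, 30]


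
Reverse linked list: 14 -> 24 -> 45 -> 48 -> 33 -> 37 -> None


Step 1: curr=14, set curr.next=prev(None) | reversed so far: 14
Step 2: curr=24, set curr.next=prev(14) | reversed so far: 24 -> 14
Step 3: curr=45, set curr.next=prev(24) | reversed so far: 45 -> 24 -> 14
Step 4: curr=48, set curr.next=prev(45) | reversed so far: 48 -> 45 -> 24 -> 14
Step 5: curr=33, set curr.next=prev(48) | reversed so far: 33 -> 48 -> 45 -> 24 -> 14
Step 6: curr=37, set curr.next=prev(33) | reversed so far: 37 -> 33 -> 48 -> 45 -> 24 -> 14

37 -> 33 -> 48 -> 45 -> 24 -> 14 -> None


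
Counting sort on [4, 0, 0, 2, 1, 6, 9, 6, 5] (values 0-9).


Input: [4, 0, 0, 2, 1, 6, 9, 6, 5]
Counts: [2, 1, 1, 0, 1, 1, 2, 0, 0, 1]

Sorted: [0, 0, 1, 2, 4, 5, 6, 6, 9]


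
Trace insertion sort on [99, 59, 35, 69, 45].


Initial: [99, 59, 35, 69, 45]
Insert 59: [59, 99, 35, 69, 45]
Insert 35: [35, 59, 99, 69, 45]
Insert 69: [35, 59, 69, 99, 45]
Insert 45: [35, 45, 59, 69, 99]

Sorted: [35, 45, 59, 69, 99]


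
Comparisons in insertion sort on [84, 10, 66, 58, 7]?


Algorithm: insertion sort
Input: [84, 10, 66, 58, 7]
Sorted: [7, 10, 58, 66, 84]

10


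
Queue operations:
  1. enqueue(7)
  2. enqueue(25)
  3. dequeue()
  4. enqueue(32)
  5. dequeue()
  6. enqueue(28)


enqueue(7) -> [7]
enqueue(25) -> [7, 25]
dequeue()->7, [25]
enqueue(32) -> [25, 32]
dequeue()->25, [32]
enqueue(28) -> [32, 28]

Final queue: [32, 28]


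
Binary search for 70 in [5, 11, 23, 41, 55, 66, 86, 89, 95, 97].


Step 1: lo=0, hi=9, mid=4, val=55
Step 2: lo=5, hi=9, mid=7, val=89
Step 3: lo=5, hi=6, mid=5, val=66
Step 4: lo=6, hi=6, mid=6, val=86

Not found


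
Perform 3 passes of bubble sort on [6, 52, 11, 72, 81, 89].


Initial: [6, 52, 11, 72, 81, 89]
Pass 1: [6, 11, 52, 72, 81, 89] (1 swaps)
Pass 2: [6, 11, 52, 72, 81, 89] (0 swaps)
Pass 3: [6, 11, 52, 72, 81, 89] (0 swaps)

After 3 passes: [6, 11, 52, 72, 81, 89]


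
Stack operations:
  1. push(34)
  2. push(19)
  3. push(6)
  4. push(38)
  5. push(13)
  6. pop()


push(34) -> [34]
push(19) -> [34, 19]
push(6) -> [34, 19, 6]
push(38) -> [34, 19, 6, 38]
push(13) -> [34, 19, 6, 38, 13]
pop()->13, [34, 19, 6, 38]

Final stack: [34, 19, 6, 38]


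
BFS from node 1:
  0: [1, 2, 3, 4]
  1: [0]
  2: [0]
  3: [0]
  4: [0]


Visit 1, enqueue [0]
Visit 0, enqueue [2, 3, 4]
Visit 2, enqueue []
Visit 3, enqueue []
Visit 4, enqueue []

BFS order: [1, 0, 2, 3, 4]


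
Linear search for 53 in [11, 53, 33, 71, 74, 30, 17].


i=0: 11!=53
i=1: 53==53 found!

Found at 1, 2 comps


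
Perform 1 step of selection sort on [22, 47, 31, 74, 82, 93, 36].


Initial: [22, 47, 31, 74, 82, 93, 36]
Step 1: min=22 at 0
  Swap: [22, 47, 31, 74, 82, 93, 36]

After 1 step: [22, 47, 31, 74, 82, 93, 36]


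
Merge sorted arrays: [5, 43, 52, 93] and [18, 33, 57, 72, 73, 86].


Take 5 from A
Take 18 from B
Take 33 from B
Take 43 from A
Take 52 from A
Take 57 from B
Take 72 from B
Take 73 from B
Take 86 from B

Merged: [5, 18, 33, 43, 52, 57, 72, 73, 86, 93]


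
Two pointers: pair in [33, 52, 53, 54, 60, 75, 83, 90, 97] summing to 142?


lo=0(33)+hi=8(97)=130
lo=1(52)+hi=8(97)=149
lo=1(52)+hi=7(90)=142

Yes: 52+90=142


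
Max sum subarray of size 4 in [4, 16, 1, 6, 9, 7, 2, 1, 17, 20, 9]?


[0:4]: 27
[1:5]: 32
[2:6]: 23
[3:7]: 24
[4:8]: 19
[5:9]: 27
[6:10]: 40
[7:11]: 47

Max: 47 at [7:11]


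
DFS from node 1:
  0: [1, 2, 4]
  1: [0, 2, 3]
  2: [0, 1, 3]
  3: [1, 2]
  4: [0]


Visit 1, push [3, 2, 0]
Visit 0, push [4, 2]
Visit 2, push [3]
Visit 3, push []
Visit 4, push []

DFS order: [1, 0, 2, 3, 4]


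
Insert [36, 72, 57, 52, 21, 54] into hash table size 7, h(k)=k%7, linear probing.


Insert 36: h=1 -> slot 1
Insert 72: h=2 -> slot 2
Insert 57: h=1, 2 probes -> slot 3
Insert 52: h=3, 1 probes -> slot 4
Insert 21: h=0 -> slot 0
Insert 54: h=5 -> slot 5

Table: [21, 36, 72, 57, 52, 54, None]


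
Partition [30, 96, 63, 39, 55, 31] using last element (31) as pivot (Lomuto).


Pivot: 31
  30 <= 31: advance i (no swap)
Place pivot at 1: [30, 31, 63, 39, 55, 96]

Partitioned: [30, 31, 63, 39, 55, 96]


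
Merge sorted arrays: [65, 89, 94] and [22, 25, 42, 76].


Take 22 from B
Take 25 from B
Take 42 from B
Take 65 from A
Take 76 from B

Merged: [22, 25, 42, 65, 76, 89, 94]


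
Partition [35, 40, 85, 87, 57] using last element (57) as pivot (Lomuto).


Pivot: 57
  35 <= 57: advance i (no swap)
  40 <= 57: advance i (no swap)
Place pivot at 2: [35, 40, 57, 87, 85]

Partitioned: [35, 40, 57, 87, 85]


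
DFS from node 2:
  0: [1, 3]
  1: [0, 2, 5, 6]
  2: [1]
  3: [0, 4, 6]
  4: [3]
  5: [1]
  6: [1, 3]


Visit 2, push [1]
Visit 1, push [6, 5, 0]
Visit 0, push [3]
Visit 3, push [6, 4]
Visit 4, push []
Visit 6, push []
Visit 5, push []

DFS order: [2, 1, 0, 3, 4, 6, 5]


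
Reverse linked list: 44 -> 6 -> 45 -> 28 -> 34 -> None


Step 1: curr=44, set curr.next=prev(None) | reversed so far: 44
Step 2: curr=6, set curr.next=prev(44) | reversed so far: 6 -> 44
Step 3: curr=45, set curr.next=prev(6) | reversed so far: 45 -> 6 -> 44
Step 4: curr=28, set curr.next=prev(45) | reversed so far: 28 -> 45 -> 6 -> 44
Step 5: curr=34, set curr.next=prev(28) | reversed so far: 34 -> 28 -> 45 -> 6 -> 44

34 -> 28 -> 45 -> 6 -> 44 -> None


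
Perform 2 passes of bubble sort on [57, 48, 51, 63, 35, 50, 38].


Initial: [57, 48, 51, 63, 35, 50, 38]
Pass 1: [48, 51, 57, 35, 50, 38, 63] (5 swaps)
Pass 2: [48, 51, 35, 50, 38, 57, 63] (3 swaps)

After 2 passes: [48, 51, 35, 50, 38, 57, 63]


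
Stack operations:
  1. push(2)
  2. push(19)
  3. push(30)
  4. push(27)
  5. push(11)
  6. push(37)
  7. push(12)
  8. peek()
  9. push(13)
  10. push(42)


push(2) -> [2]
push(19) -> [2, 19]
push(30) -> [2, 19, 30]
push(27) -> [2, 19, 30, 27]
push(11) -> [2, 19, 30, 27, 11]
push(37) -> [2, 19, 30, 27, 11, 37]
push(12) -> [2, 19, 30, 27, 11, 37, 12]
peek()->12
push(13) -> [2, 19, 30, 27, 11, 37, 12, 13]
push(42) -> [2, 19, 30, 27, 11, 37, 12, 13, 42]

Final stack: [2, 19, 30, 27, 11, 37, 12, 13, 42]


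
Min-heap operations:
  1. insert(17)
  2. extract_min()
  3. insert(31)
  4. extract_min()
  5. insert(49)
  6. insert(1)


insert(17) -> [17]
extract_min()->17, []
insert(31) -> [31]
extract_min()->31, []
insert(49) -> [49]
insert(1) -> [1, 49]

Final heap: [1, 49]


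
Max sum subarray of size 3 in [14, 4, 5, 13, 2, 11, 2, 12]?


[0:3]: 23
[1:4]: 22
[2:5]: 20
[3:6]: 26
[4:7]: 15
[5:8]: 25

Max: 26 at [3:6]


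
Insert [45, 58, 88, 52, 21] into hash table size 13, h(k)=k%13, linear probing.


Insert 45: h=6 -> slot 6
Insert 58: h=6, 1 probes -> slot 7
Insert 88: h=10 -> slot 10
Insert 52: h=0 -> slot 0
Insert 21: h=8 -> slot 8

Table: [52, None, None, None, None, None, 45, 58, 21, None, 88, None, None]


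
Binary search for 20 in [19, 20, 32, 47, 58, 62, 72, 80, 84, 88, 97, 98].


Step 1: lo=0, hi=11, mid=5, val=62
Step 2: lo=0, hi=4, mid=2, val=32
Step 3: lo=0, hi=1, mid=0, val=19
Step 4: lo=1, hi=1, mid=1, val=20

Found at index 1


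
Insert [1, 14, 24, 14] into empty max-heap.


Insert 1: [1]
Insert 14: [14, 1]
Insert 24: [24, 1, 14]
Insert 14: [24, 14, 14, 1]

Final heap: [24, 14, 14, 1]


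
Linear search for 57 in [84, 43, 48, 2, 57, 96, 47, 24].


i=0: 84!=57
i=1: 43!=57
i=2: 48!=57
i=3: 2!=57
i=4: 57==57 found!

Found at 4, 5 comps


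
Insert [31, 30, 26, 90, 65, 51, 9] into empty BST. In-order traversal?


Insert 31: root
Insert 30: L from 31
Insert 26: L from 31 -> L from 30
Insert 90: R from 31
Insert 65: R from 31 -> L from 90
Insert 51: R from 31 -> L from 90 -> L from 65
Insert 9: L from 31 -> L from 30 -> L from 26

In-order: [9, 26, 30, 31, 51, 65, 90]


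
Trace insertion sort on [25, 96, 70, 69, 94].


Initial: [25, 96, 70, 69, 94]
Insert 96: [25, 96, 70, 69, 94]
Insert 70: [25, 70, 96, 69, 94]
Insert 69: [25, 69, 70, 96, 94]
Insert 94: [25, 69, 70, 94, 96]

Sorted: [25, 69, 70, 94, 96]


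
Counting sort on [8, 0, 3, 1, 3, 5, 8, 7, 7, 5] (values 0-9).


Input: [8, 0, 3, 1, 3, 5, 8, 7, 7, 5]
Counts: [1, 1, 0, 2, 0, 2, 0, 2, 2, 0]

Sorted: [0, 1, 3, 3, 5, 5, 7, 7, 8, 8]


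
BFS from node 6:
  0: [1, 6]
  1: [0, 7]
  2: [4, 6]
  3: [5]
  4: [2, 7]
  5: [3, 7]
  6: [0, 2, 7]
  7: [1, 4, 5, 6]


Visit 6, enqueue [0, 2, 7]
Visit 0, enqueue [1]
Visit 2, enqueue [4]
Visit 7, enqueue [5]
Visit 1, enqueue []
Visit 4, enqueue []
Visit 5, enqueue [3]
Visit 3, enqueue []

BFS order: [6, 0, 2, 7, 1, 4, 5, 3]


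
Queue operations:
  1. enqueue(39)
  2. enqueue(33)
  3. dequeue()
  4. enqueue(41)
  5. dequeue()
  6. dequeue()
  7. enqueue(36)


enqueue(39) -> [39]
enqueue(33) -> [39, 33]
dequeue()->39, [33]
enqueue(41) -> [33, 41]
dequeue()->33, [41]
dequeue()->41, []
enqueue(36) -> [36]

Final queue: [36]


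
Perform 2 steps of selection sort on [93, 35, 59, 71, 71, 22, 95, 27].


Initial: [93, 35, 59, 71, 71, 22, 95, 27]
Step 1: min=22 at 5
  Swap: [22, 35, 59, 71, 71, 93, 95, 27]
Step 2: min=27 at 7
  Swap: [22, 27, 59, 71, 71, 93, 95, 35]

After 2 steps: [22, 27, 59, 71, 71, 93, 95, 35]


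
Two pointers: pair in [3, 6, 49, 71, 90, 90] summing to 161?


lo=0(3)+hi=5(90)=93
lo=1(6)+hi=5(90)=96
lo=2(49)+hi=5(90)=139
lo=3(71)+hi=5(90)=161

Yes: 71+90=161


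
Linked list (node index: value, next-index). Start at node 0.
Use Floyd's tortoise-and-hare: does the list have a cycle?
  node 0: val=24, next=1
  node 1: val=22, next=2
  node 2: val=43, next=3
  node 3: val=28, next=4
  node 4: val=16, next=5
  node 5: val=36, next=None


Floyd's tortoise (slow, +1) and hare (fast, +2):
  init: slow=0, fast=0
  step 1: slow=1, fast=2
  step 2: slow=2, fast=4
  step 3: fast 4->5->None, no cycle

Cycle: no


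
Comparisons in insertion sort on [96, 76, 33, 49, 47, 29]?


Algorithm: insertion sort
Input: [96, 76, 33, 49, 47, 29]
Sorted: [29, 33, 47, 49, 76, 96]

15


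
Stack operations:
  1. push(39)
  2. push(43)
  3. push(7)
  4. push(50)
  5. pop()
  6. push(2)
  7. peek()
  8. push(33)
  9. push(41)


push(39) -> [39]
push(43) -> [39, 43]
push(7) -> [39, 43, 7]
push(50) -> [39, 43, 7, 50]
pop()->50, [39, 43, 7]
push(2) -> [39, 43, 7, 2]
peek()->2
push(33) -> [39, 43, 7, 2, 33]
push(41) -> [39, 43, 7, 2, 33, 41]

Final stack: [39, 43, 7, 2, 33, 41]


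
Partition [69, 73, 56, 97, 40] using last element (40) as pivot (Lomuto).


Pivot: 40
Place pivot at 0: [40, 73, 56, 97, 69]

Partitioned: [40, 73, 56, 97, 69]


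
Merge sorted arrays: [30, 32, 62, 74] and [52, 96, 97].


Take 30 from A
Take 32 from A
Take 52 from B
Take 62 from A
Take 74 from A

Merged: [30, 32, 52, 62, 74, 96, 97]


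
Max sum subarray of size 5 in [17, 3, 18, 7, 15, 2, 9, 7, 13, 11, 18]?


[0:5]: 60
[1:6]: 45
[2:7]: 51
[3:8]: 40
[4:9]: 46
[5:10]: 42
[6:11]: 58

Max: 60 at [0:5]


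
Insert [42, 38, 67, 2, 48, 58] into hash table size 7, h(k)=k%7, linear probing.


Insert 42: h=0 -> slot 0
Insert 38: h=3 -> slot 3
Insert 67: h=4 -> slot 4
Insert 2: h=2 -> slot 2
Insert 48: h=6 -> slot 6
Insert 58: h=2, 3 probes -> slot 5

Table: [42, None, 2, 38, 67, 58, 48]


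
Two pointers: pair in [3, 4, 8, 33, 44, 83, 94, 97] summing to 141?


lo=0(3)+hi=7(97)=100
lo=1(4)+hi=7(97)=101
lo=2(8)+hi=7(97)=105
lo=3(33)+hi=7(97)=130
lo=4(44)+hi=7(97)=141

Yes: 44+97=141


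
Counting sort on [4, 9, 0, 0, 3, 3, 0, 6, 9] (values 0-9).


Input: [4, 9, 0, 0, 3, 3, 0, 6, 9]
Counts: [3, 0, 0, 2, 1, 0, 1, 0, 0, 2]

Sorted: [0, 0, 0, 3, 3, 4, 6, 9, 9]


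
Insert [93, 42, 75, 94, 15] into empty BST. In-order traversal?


Insert 93: root
Insert 42: L from 93
Insert 75: L from 93 -> R from 42
Insert 94: R from 93
Insert 15: L from 93 -> L from 42

In-order: [15, 42, 75, 93, 94]


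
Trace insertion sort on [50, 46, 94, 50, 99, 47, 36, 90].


Initial: [50, 46, 94, 50, 99, 47, 36, 90]
Insert 46: [46, 50, 94, 50, 99, 47, 36, 90]
Insert 94: [46, 50, 94, 50, 99, 47, 36, 90]
Insert 50: [46, 50, 50, 94, 99, 47, 36, 90]
Insert 99: [46, 50, 50, 94, 99, 47, 36, 90]
Insert 47: [46, 47, 50, 50, 94, 99, 36, 90]
Insert 36: [36, 46, 47, 50, 50, 94, 99, 90]
Insert 90: [36, 46, 47, 50, 50, 90, 94, 99]

Sorted: [36, 46, 47, 50, 50, 90, 94, 99]


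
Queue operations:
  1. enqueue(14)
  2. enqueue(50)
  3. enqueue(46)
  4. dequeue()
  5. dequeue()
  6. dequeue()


enqueue(14) -> [14]
enqueue(50) -> [14, 50]
enqueue(46) -> [14, 50, 46]
dequeue()->14, [50, 46]
dequeue()->50, [46]
dequeue()->46, []

Final queue: []


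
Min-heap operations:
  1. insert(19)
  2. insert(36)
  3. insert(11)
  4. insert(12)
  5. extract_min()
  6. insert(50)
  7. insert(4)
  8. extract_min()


insert(19) -> [19]
insert(36) -> [19, 36]
insert(11) -> [11, 36, 19]
insert(12) -> [11, 12, 19, 36]
extract_min()->11, [12, 36, 19]
insert(50) -> [12, 36, 19, 50]
insert(4) -> [4, 12, 19, 50, 36]
extract_min()->4, [12, 36, 19, 50]

Final heap: [12, 36, 19, 50]


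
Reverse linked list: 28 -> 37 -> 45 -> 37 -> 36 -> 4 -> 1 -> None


Step 1: curr=28, set curr.next=prev(None) | reversed so far: 28
Step 2: curr=37, set curr.next=prev(28) | reversed so far: 37 -> 28
Step 3: curr=45, set curr.next=prev(37) | reversed so far: 45 -> 37 -> 28
Step 4: curr=37, set curr.next=prev(45) | reversed so far: 37 -> 45 -> 37 -> 28
Step 5: curr=36, set curr.next=prev(37) | reversed so far: 36 -> 37 -> 45 -> 37 -> 28
Step 6: curr=4, set curr.next=prev(36) | reversed so far: 4 -> 36 -> 37 -> 45 -> 37 -> 28
Step 7: curr=1, set curr.next=prev(4) | reversed so far: 1 -> 4 -> 36 -> 37 -> 45 -> 37 -> 28

1 -> 4 -> 36 -> 37 -> 45 -> 37 -> 28 -> None


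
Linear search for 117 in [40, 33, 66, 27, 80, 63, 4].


i=0: 40!=117
i=1: 33!=117
i=2: 66!=117
i=3: 27!=117
i=4: 80!=117
i=5: 63!=117
i=6: 4!=117

Not found, 7 comps


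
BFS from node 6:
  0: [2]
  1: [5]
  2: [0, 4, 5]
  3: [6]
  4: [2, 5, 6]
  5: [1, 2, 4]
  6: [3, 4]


Visit 6, enqueue [3, 4]
Visit 3, enqueue []
Visit 4, enqueue [2, 5]
Visit 2, enqueue [0]
Visit 5, enqueue [1]
Visit 0, enqueue []
Visit 1, enqueue []

BFS order: [6, 3, 4, 2, 5, 0, 1]


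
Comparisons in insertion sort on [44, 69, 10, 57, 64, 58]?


Algorithm: insertion sort
Input: [44, 69, 10, 57, 64, 58]
Sorted: [10, 44, 57, 58, 64, 69]

10


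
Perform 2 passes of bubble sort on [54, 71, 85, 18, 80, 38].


Initial: [54, 71, 85, 18, 80, 38]
Pass 1: [54, 71, 18, 80, 38, 85] (3 swaps)
Pass 2: [54, 18, 71, 38, 80, 85] (2 swaps)

After 2 passes: [54, 18, 71, 38, 80, 85]


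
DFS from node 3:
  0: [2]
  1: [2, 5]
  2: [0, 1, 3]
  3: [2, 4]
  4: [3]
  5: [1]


Visit 3, push [4, 2]
Visit 2, push [1, 0]
Visit 0, push []
Visit 1, push [5]
Visit 5, push []
Visit 4, push []

DFS order: [3, 2, 0, 1, 5, 4]


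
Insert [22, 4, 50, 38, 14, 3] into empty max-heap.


Insert 22: [22]
Insert 4: [22, 4]
Insert 50: [50, 4, 22]
Insert 38: [50, 38, 22, 4]
Insert 14: [50, 38, 22, 4, 14]
Insert 3: [50, 38, 22, 4, 14, 3]

Final heap: [50, 38, 22, 4, 14, 3]


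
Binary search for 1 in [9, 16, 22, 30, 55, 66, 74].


Step 1: lo=0, hi=6, mid=3, val=30
Step 2: lo=0, hi=2, mid=1, val=16
Step 3: lo=0, hi=0, mid=0, val=9

Not found


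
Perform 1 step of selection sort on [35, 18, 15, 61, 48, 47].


Initial: [35, 18, 15, 61, 48, 47]
Step 1: min=15 at 2
  Swap: [15, 18, 35, 61, 48, 47]

After 1 step: [15, 18, 35, 61, 48, 47]


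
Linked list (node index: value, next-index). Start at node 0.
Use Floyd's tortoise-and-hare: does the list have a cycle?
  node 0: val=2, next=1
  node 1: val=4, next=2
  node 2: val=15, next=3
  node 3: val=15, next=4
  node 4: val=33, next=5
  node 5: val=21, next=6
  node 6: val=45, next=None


Floyd's tortoise (slow, +1) and hare (fast, +2):
  init: slow=0, fast=0
  step 1: slow=1, fast=2
  step 2: slow=2, fast=4
  step 3: slow=3, fast=6
  step 4: fast -> None, no cycle

Cycle: no


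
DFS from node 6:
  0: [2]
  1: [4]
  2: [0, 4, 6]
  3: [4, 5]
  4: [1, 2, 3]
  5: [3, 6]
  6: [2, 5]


Visit 6, push [5, 2]
Visit 2, push [4, 0]
Visit 0, push []
Visit 4, push [3, 1]
Visit 1, push []
Visit 3, push [5]
Visit 5, push []

DFS order: [6, 2, 0, 4, 1, 3, 5]


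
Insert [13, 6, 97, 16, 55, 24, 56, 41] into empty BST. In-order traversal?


Insert 13: root
Insert 6: L from 13
Insert 97: R from 13
Insert 16: R from 13 -> L from 97
Insert 55: R from 13 -> L from 97 -> R from 16
Insert 24: R from 13 -> L from 97 -> R from 16 -> L from 55
Insert 56: R from 13 -> L from 97 -> R from 16 -> R from 55
Insert 41: R from 13 -> L from 97 -> R from 16 -> L from 55 -> R from 24

In-order: [6, 13, 16, 24, 41, 55, 56, 97]


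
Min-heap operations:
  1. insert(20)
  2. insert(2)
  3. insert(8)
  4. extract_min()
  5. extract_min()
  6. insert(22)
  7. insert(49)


insert(20) -> [20]
insert(2) -> [2, 20]
insert(8) -> [2, 20, 8]
extract_min()->2, [8, 20]
extract_min()->8, [20]
insert(22) -> [20, 22]
insert(49) -> [20, 22, 49]

Final heap: [20, 22, 49]


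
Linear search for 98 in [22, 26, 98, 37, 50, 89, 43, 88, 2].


i=0: 22!=98
i=1: 26!=98
i=2: 98==98 found!

Found at 2, 3 comps


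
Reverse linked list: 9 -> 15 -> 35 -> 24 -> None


Step 1: curr=9, set curr.next=prev(None) | reversed so far: 9
Step 2: curr=15, set curr.next=prev(9) | reversed so far: 15 -> 9
Step 3: curr=35, set curr.next=prev(15) | reversed so far: 35 -> 15 -> 9
Step 4: curr=24, set curr.next=prev(35) | reversed so far: 24 -> 35 -> 15 -> 9

24 -> 35 -> 15 -> 9 -> None


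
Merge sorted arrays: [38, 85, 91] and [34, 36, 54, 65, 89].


Take 34 from B
Take 36 from B
Take 38 from A
Take 54 from B
Take 65 from B
Take 85 from A
Take 89 from B

Merged: [34, 36, 38, 54, 65, 85, 89, 91]


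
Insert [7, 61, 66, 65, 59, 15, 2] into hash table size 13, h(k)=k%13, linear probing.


Insert 7: h=7 -> slot 7
Insert 61: h=9 -> slot 9
Insert 66: h=1 -> slot 1
Insert 65: h=0 -> slot 0
Insert 59: h=7, 1 probes -> slot 8
Insert 15: h=2 -> slot 2
Insert 2: h=2, 1 probes -> slot 3

Table: [65, 66, 15, 2, None, None, None, 7, 59, 61, None, None, None]


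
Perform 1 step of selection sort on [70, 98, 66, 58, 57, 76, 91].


Initial: [70, 98, 66, 58, 57, 76, 91]
Step 1: min=57 at 4
  Swap: [57, 98, 66, 58, 70, 76, 91]

After 1 step: [57, 98, 66, 58, 70, 76, 91]


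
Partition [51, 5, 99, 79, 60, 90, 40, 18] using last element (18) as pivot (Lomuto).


Pivot: 18
  5 <= 18: swap -> [5, 51, 99, 79, 60, 90, 40, 18]
Place pivot at 1: [5, 18, 99, 79, 60, 90, 40, 51]

Partitioned: [5, 18, 99, 79, 60, 90, 40, 51]


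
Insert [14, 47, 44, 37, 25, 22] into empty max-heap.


Insert 14: [14]
Insert 47: [47, 14]
Insert 44: [47, 14, 44]
Insert 37: [47, 37, 44, 14]
Insert 25: [47, 37, 44, 14, 25]
Insert 22: [47, 37, 44, 14, 25, 22]

Final heap: [47, 37, 44, 14, 25, 22]


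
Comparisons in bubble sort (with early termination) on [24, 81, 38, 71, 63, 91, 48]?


Algorithm: bubble sort (with early termination)
Input: [24, 81, 38, 71, 63, 91, 48]
Sorted: [24, 38, 48, 63, 71, 81, 91]

20


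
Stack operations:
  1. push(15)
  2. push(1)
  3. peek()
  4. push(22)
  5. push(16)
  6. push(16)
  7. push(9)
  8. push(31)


push(15) -> [15]
push(1) -> [15, 1]
peek()->1
push(22) -> [15, 1, 22]
push(16) -> [15, 1, 22, 16]
push(16) -> [15, 1, 22, 16, 16]
push(9) -> [15, 1, 22, 16, 16, 9]
push(31) -> [15, 1, 22, 16, 16, 9, 31]

Final stack: [15, 1, 22, 16, 16, 9, 31]


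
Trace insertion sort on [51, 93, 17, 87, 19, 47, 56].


Initial: [51, 93, 17, 87, 19, 47, 56]
Insert 93: [51, 93, 17, 87, 19, 47, 56]
Insert 17: [17, 51, 93, 87, 19, 47, 56]
Insert 87: [17, 51, 87, 93, 19, 47, 56]
Insert 19: [17, 19, 51, 87, 93, 47, 56]
Insert 47: [17, 19, 47, 51, 87, 93, 56]
Insert 56: [17, 19, 47, 51, 56, 87, 93]

Sorted: [17, 19, 47, 51, 56, 87, 93]


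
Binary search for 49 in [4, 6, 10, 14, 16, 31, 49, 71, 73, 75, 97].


Step 1: lo=0, hi=10, mid=5, val=31
Step 2: lo=6, hi=10, mid=8, val=73
Step 3: lo=6, hi=7, mid=6, val=49

Found at index 6


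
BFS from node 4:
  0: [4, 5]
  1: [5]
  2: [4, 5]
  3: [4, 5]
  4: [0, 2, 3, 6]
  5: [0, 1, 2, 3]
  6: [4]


Visit 4, enqueue [0, 2, 3, 6]
Visit 0, enqueue [5]
Visit 2, enqueue []
Visit 3, enqueue []
Visit 6, enqueue []
Visit 5, enqueue [1]
Visit 1, enqueue []

BFS order: [4, 0, 2, 3, 6, 5, 1]


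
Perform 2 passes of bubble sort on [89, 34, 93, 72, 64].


Initial: [89, 34, 93, 72, 64]
Pass 1: [34, 89, 72, 64, 93] (3 swaps)
Pass 2: [34, 72, 64, 89, 93] (2 swaps)

After 2 passes: [34, 72, 64, 89, 93]


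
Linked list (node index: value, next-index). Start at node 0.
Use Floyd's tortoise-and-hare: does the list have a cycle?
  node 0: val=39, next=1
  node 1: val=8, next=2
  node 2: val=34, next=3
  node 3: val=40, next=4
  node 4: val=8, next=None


Floyd's tortoise (slow, +1) and hare (fast, +2):
  init: slow=0, fast=0
  step 1: slow=1, fast=2
  step 2: slow=2, fast=4
  step 3: fast -> None, no cycle

Cycle: no


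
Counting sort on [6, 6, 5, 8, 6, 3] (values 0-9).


Input: [6, 6, 5, 8, 6, 3]
Counts: [0, 0, 0, 1, 0, 1, 3, 0, 1, 0]

Sorted: [3, 5, 6, 6, 6, 8]


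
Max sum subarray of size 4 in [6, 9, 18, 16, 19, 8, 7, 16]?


[0:4]: 49
[1:5]: 62
[2:6]: 61
[3:7]: 50
[4:8]: 50

Max: 62 at [1:5]


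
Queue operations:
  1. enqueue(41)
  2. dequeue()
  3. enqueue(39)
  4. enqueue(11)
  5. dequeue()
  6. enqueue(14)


enqueue(41) -> [41]
dequeue()->41, []
enqueue(39) -> [39]
enqueue(11) -> [39, 11]
dequeue()->39, [11]
enqueue(14) -> [11, 14]

Final queue: [11, 14]


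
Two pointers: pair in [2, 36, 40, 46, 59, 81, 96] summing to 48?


lo=0(2)+hi=6(96)=98
lo=0(2)+hi=5(81)=83
lo=0(2)+hi=4(59)=61
lo=0(2)+hi=3(46)=48

Yes: 2+46=48


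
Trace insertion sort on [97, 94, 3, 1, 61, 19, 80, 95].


Initial: [97, 94, 3, 1, 61, 19, 80, 95]
Insert 94: [94, 97, 3, 1, 61, 19, 80, 95]
Insert 3: [3, 94, 97, 1, 61, 19, 80, 95]
Insert 1: [1, 3, 94, 97, 61, 19, 80, 95]
Insert 61: [1, 3, 61, 94, 97, 19, 80, 95]
Insert 19: [1, 3, 19, 61, 94, 97, 80, 95]
Insert 80: [1, 3, 19, 61, 80, 94, 97, 95]
Insert 95: [1, 3, 19, 61, 80, 94, 95, 97]

Sorted: [1, 3, 19, 61, 80, 94, 95, 97]


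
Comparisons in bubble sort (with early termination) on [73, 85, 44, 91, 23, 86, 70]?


Algorithm: bubble sort (with early termination)
Input: [73, 85, 44, 91, 23, 86, 70]
Sorted: [23, 44, 70, 73, 85, 86, 91]

20


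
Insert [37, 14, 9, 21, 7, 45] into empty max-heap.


Insert 37: [37]
Insert 14: [37, 14]
Insert 9: [37, 14, 9]
Insert 21: [37, 21, 9, 14]
Insert 7: [37, 21, 9, 14, 7]
Insert 45: [45, 21, 37, 14, 7, 9]

Final heap: [45, 21, 37, 14, 7, 9]


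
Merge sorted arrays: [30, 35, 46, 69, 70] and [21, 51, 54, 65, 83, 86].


Take 21 from B
Take 30 from A
Take 35 from A
Take 46 from A
Take 51 from B
Take 54 from B
Take 65 from B
Take 69 from A
Take 70 from A

Merged: [21, 30, 35, 46, 51, 54, 65, 69, 70, 83, 86]


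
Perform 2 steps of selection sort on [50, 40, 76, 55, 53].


Initial: [50, 40, 76, 55, 53]
Step 1: min=40 at 1
  Swap: [40, 50, 76, 55, 53]
Step 2: min=50 at 1
  Swap: [40, 50, 76, 55, 53]

After 2 steps: [40, 50, 76, 55, 53]


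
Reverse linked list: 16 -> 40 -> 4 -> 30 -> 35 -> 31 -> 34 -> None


Step 1: curr=16, set curr.next=prev(None) | reversed so far: 16
Step 2: curr=40, set curr.next=prev(16) | reversed so far: 40 -> 16
Step 3: curr=4, set curr.next=prev(40) | reversed so far: 4 -> 40 -> 16
Step 4: curr=30, set curr.next=prev(4) | reversed so far: 30 -> 4 -> 40 -> 16
Step 5: curr=35, set curr.next=prev(30) | reversed so far: 35 -> 30 -> 4 -> 40 -> 16
Step 6: curr=31, set curr.next=prev(35) | reversed so far: 31 -> 35 -> 30 -> 4 -> 40 -> 16
Step 7: curr=34, set curr.next=prev(31) | reversed so far: 34 -> 31 -> 35 -> 30 -> 4 -> 40 -> 16

34 -> 31 -> 35 -> 30 -> 4 -> 40 -> 16 -> None


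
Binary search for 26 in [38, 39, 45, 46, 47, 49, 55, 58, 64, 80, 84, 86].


Step 1: lo=0, hi=11, mid=5, val=49
Step 2: lo=0, hi=4, mid=2, val=45
Step 3: lo=0, hi=1, mid=0, val=38

Not found


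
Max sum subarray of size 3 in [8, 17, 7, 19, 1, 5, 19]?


[0:3]: 32
[1:4]: 43
[2:5]: 27
[3:6]: 25
[4:7]: 25

Max: 43 at [1:4]


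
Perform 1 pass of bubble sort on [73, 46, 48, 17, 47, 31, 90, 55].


Initial: [73, 46, 48, 17, 47, 31, 90, 55]
Pass 1: [46, 48, 17, 47, 31, 73, 55, 90] (6 swaps)

After 1 pass: [46, 48, 17, 47, 31, 73, 55, 90]
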